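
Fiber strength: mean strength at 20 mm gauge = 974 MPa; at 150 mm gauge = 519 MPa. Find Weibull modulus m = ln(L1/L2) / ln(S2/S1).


Formula: m = ln(L1/L2) / ln(S2/S1)
Step 1: ln(L1/L2) = ln(20/150) = -2.01490
Step 2: S2/S1 = 519/974 = 0.53285
Step 3: ln(S2/S1) = ln(0.53285) = -0.62952
Step 4: m = -2.01490 / -0.62952 = 3.20

3.20 (Weibull m)


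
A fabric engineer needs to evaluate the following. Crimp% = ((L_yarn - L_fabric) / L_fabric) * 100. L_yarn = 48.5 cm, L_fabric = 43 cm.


Formula: Crimp% = ((L_yarn - L_fabric) / L_fabric) * 100
Step 1: Extension = 48.5 - 43 = 5.5 cm
Step 2: Crimp% = (5.5 / 43) * 100
Step 3: Crimp% = 0.127907 * 100 = 12.7907% ≈ 12.8%

12.8%


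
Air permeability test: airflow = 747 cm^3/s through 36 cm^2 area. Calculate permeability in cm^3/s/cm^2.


Formula: Air Permeability = Airflow / Test Area
AP = 747 cm^3/s / 36 cm^2
AP = 20.8 cm^3/s/cm^2

20.8 cm^3/s/cm^2


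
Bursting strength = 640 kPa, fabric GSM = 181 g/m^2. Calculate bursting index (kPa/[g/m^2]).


Formula: Bursting Index = Bursting Strength / Fabric GSM
BI = 640 kPa / 181 g/m^2
BI = 3.536 kPa/(g/m^2)

3.536 kPa/(g/m^2)


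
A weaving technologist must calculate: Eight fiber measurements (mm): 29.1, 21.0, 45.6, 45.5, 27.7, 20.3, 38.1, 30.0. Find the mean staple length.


Formula: Mean = sum of lengths / count
Sum = 29.1 + 21.0 + 45.6 + 45.5 + 27.7 + 20.3 + 38.1 + 30.0
Sum = 257.3 mm
Mean = 257.3 / 8 = 32.16 mm

32.16 mm


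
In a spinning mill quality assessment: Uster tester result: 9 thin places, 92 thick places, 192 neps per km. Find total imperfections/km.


Formula: Total = thin places + thick places + neps
Total = 9 + 92 + 192
Total = 293 imperfections/km

293 imperfections/km


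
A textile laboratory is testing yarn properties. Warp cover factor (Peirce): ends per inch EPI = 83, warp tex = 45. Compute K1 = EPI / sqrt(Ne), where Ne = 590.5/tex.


Formula: K1 = EPI / sqrt(Ne), with Ne = 590.5 / tex_warp
Step 1: Ne = 590.5 / 45 = 13.122
Step 2: sqrt(Ne) = sqrt(13.122) = 3.6224
Step 3: K1 = 83 / 3.6224 = 22.9

22.9


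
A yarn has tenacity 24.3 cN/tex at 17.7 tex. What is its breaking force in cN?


Formula: Breaking force = Tenacity * Linear density
F = 24.3 cN/tex * 17.7 tex
F = 430.11 cN

430.11 cN


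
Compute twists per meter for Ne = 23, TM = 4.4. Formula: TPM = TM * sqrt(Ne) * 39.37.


Formula: TPM = TM * sqrt(Ne) * 39.37
Step 1: sqrt(Ne) = sqrt(23) = 4.7958
Step 2: TM * sqrt(Ne) = 4.4 * 4.7958 = 21.1015
Step 3: TPM = 21.1015 * 39.37 = 831 twists/m

831 twists/m


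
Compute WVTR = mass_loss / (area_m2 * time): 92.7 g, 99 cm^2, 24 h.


Formula: WVTR = mass_loss / (area * time)
Step 1: Convert area: 99 cm^2 = 0.0099 m^2
Step 2: WVTR = 92.7 g / (0.0099 m^2 * 24 h)
Step 3: WVTR = 92.7 / 0.2376 = 390.2 g/m^2/h

390.2 g/m^2/h


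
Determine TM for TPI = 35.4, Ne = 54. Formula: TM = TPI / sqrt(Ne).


Formula: TM = TPI / sqrt(Ne)
Step 1: sqrt(Ne) = sqrt(54) = 7.3485
Step 2: TM = 35.4 / 7.3485 = 4.82

4.82 TM


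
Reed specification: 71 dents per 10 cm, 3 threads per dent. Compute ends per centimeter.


Formula: EPC = (dents per 10 cm * ends per dent) / 10
Step 1: Total ends per 10 cm = 71 * 3 = 213
Step 2: EPC = 213 / 10 = 21.3 ends/cm

21.3 ends/cm


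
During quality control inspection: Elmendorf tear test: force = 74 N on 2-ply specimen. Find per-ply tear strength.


Formula: Per-ply strength = Total force / Number of plies
Per-ply = 74 N / 2
Per-ply = 37 N

37 N


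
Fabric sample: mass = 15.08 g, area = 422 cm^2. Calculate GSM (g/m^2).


Formula: GSM = mass_g / area_m2
Step 1: Convert area: 422 cm^2 = 422 / 10000 = 0.0422 m^2
Step 2: GSM = 15.08 g / 0.0422 m^2 = 357.3 g/m^2

357.3 g/m^2


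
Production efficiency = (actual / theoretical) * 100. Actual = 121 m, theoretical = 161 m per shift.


Formula: Efficiency% = (Actual output / Theoretical output) * 100
Efficiency% = (121 / 161) * 100
Efficiency% = 0.751553 * 100 = 75.1553% ≈ 75.2%

75.2%


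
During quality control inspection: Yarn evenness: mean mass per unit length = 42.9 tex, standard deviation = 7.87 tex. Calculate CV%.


Formula: CV% = (standard deviation / mean) * 100
Step 1: Ratio = 7.87 / 42.9 = 0.18345
Step 2: CV% = 0.18345 * 100 = 18.345% ≈ 18.3%

18.3%


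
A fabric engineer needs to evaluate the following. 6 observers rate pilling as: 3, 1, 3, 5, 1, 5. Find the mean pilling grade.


Formula: Mean = sum / count
Sum = 3 + 1 + 3 + 5 + 1 + 5 = 18
Mean = 18 / 6 = 3.0

3.0


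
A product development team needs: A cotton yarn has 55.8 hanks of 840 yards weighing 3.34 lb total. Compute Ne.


Formula: Ne = hanks / mass_lb
Substituting: Ne = 55.8 / 3.34
Ne = 16.7

16.7 Ne


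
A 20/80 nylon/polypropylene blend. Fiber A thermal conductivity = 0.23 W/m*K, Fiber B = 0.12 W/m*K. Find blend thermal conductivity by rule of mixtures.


Formula: Blend property = (fraction_A * property_A) + (fraction_B * property_B)
Step 1: Contribution A = 20/100 * 0.23 W/m*K = 0.046 W/m*K
Step 2: Contribution B = 80/100 * 0.12 W/m*K = 0.096 W/m*K
Step 3: Blend thermal conductivity = 0.046 + 0.096 = 0.142 W/m*K

0.142 W/m*K


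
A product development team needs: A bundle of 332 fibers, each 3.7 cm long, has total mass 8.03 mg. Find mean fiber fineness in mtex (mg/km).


Formula: fineness (mtex) = mass (mg) / total length (km) = (mass_mg / total_length_m) * 1000
Step 1: Convert fiber length: 3.7 cm = 0.037 m
Step 2: Total fiber length = 332 * 0.037 = 12.284 m
Step 3: Linear density = 8.03 mg / 12.284 m = 0.6537 mg/m
Step 4: fineness = 0.6537 * 1000 = 653.7 mtex

653.7 mtex


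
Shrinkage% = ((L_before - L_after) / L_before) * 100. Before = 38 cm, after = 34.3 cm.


Formula: Shrinkage% = ((L_before - L_after) / L_before) * 100
Step 1: Shrinkage = 38 - 34.3 = 3.7 cm
Step 2: Shrinkage% = (3.7 / 38) * 100
Step 3: Shrinkage% = 0.097368 * 100 = 9.7368% ≈ 9.7%

9.7%


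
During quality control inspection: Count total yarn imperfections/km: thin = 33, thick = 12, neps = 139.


Formula: Total = thin places + thick places + neps
Total = 33 + 12 + 139
Total = 184 imperfections/km

184 imperfections/km


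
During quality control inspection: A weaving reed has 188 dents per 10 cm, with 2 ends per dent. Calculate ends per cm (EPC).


Formula: EPC = (dents per 10 cm * ends per dent) / 10
Step 1: Total ends per 10 cm = 188 * 2 = 376
Step 2: EPC = 376 / 10 = 37.6 ends/cm

37.6 ends/cm


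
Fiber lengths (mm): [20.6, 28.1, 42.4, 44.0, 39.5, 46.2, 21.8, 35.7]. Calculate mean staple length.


Formula: Mean = sum of lengths / count
Sum = 20.6 + 28.1 + 42.4 + 44.0 + 39.5 + 46.2 + 21.8 + 35.7
Sum = 278.3 mm
Mean = 278.3 / 8 = 34.79 mm

34.79 mm


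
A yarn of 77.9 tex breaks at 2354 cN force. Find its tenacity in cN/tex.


Formula: Tenacity = Breaking force / Linear density
Tenacity = 2354 cN / 77.9 tex
Tenacity = 30.22 cN/tex

30.22 cN/tex


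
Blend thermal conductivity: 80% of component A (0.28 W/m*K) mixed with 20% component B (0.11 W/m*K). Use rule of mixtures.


Formula: Blend property = (fraction_A * property_A) + (fraction_B * property_B)
Step 1: Contribution A = 80/100 * 0.28 W/m*K = 0.224 W/m*K
Step 2: Contribution B = 20/100 * 0.11 W/m*K = 0.022 W/m*K
Step 3: Blend thermal conductivity = 0.224 + 0.022 = 0.246 W/m*K

0.246 W/m*K


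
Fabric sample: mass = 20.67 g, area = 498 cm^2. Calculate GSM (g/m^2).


Formula: GSM = mass_g / area_m2
Step 1: Convert area: 498 cm^2 = 498 / 10000 = 0.0498 m^2
Step 2: GSM = 20.67 g / 0.0498 m^2 = 415.1 g/m^2

415.1 g/m^2


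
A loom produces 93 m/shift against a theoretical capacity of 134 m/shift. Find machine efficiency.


Formula: Efficiency% = (Actual output / Theoretical output) * 100
Efficiency% = (93 / 134) * 100
Efficiency% = 0.69403 * 100 = 69.403% ≈ 69.4%

69.4%


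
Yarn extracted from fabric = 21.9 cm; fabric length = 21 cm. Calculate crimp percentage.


Formula: Crimp% = ((L_yarn - L_fabric) / L_fabric) * 100
Step 1: Extension = 21.9 - 21 = 0.9 cm
Step 2: Crimp% = (0.9 / 21) * 100
Step 3: Crimp% = 0.042857 * 100 = 4.2857% ≈ 4.3%

4.3%


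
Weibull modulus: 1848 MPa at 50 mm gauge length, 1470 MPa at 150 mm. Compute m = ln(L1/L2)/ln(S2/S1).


Formula: m = ln(L1/L2) / ln(S2/S1)
Step 1: ln(L1/L2) = ln(50/150) = -1.09861
Step 2: S2/S1 = 1470/1848 = 0.79545
Step 3: ln(S2/S1) = ln(0.79545) = -0.22885
Step 4: m = -1.09861 / -0.22885 = 4.80

4.80 (Weibull m)


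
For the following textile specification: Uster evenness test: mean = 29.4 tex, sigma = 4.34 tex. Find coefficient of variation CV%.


Formula: CV% = (standard deviation / mean) * 100
Step 1: Ratio = 4.34 / 29.4 = 0.147619
Step 2: CV% = 0.147619 * 100 = 14.7619% ≈ 14.8%

14.8%


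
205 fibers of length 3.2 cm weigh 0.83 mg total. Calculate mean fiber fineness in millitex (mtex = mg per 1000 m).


Formula: fineness (mtex) = mass (mg) / total length (km) = (mass_mg / total_length_m) * 1000
Step 1: Convert fiber length: 3.2 cm = 0.032 m
Step 2: Total fiber length = 205 * 0.032 = 6.56 m
Step 3: Linear density = 0.83 mg / 6.56 m = 0.1265 mg/m
Step 4: fineness = 0.1265 * 1000 = 126.5 mtex

126.5 mtex


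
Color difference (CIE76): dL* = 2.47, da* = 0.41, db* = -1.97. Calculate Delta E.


Formula: Delta E = sqrt(dL*^2 + da*^2 + db*^2)
Step 1: dL*^2 = 2.47^2 = 6.1009
Step 2: da*^2 = 0.41^2 = 0.1681
Step 3: db*^2 = (-1.97)^2 = 3.8809
Step 4: Sum = 6.1009 + 0.1681 + 3.8809 = 10.1499
Step 5: Delta E = sqrt(10.1499) = 3.19

3.19 Delta E


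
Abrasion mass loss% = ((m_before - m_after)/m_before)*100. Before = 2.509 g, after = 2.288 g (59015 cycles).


Formula: Mass loss% = ((m_before - m_after) / m_before) * 100
Step 1: Mass loss = 2.509 - 2.288 = 0.221 g
Step 2: Ratio = 0.221 / 2.509 = 0.0880829
Step 3: Mass loss% = 0.0880829 * 100 = 8.80829% ≈ 8.81%

8.81%


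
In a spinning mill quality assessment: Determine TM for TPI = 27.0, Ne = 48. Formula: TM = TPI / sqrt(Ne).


Formula: TM = TPI / sqrt(Ne)
Step 1: sqrt(Ne) = sqrt(48) = 6.9282
Step 2: TM = 27.0 / 6.9282 = 3.90

3.90 TM


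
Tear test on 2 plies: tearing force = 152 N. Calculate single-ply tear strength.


Formula: Per-ply strength = Total force / Number of plies
Per-ply = 152 N / 2
Per-ply = 76 N

76 N


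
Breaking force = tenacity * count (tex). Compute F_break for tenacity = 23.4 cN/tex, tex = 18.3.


Formula: Breaking force = Tenacity * Linear density
F = 23.4 cN/tex * 18.3 tex
F = 428.22 cN

428.22 cN


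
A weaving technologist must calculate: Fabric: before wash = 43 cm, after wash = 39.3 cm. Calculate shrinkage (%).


Formula: Shrinkage% = ((L_before - L_after) / L_before) * 100
Step 1: Shrinkage = 43 - 39.3 = 3.7 cm
Step 2: Shrinkage% = (3.7 / 43) * 100
Step 3: Shrinkage% = 0.086047 * 100 = 8.6047% ≈ 8.6%

8.6%


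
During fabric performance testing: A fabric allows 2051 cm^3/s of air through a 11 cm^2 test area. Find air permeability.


Formula: Air Permeability = Airflow / Test Area
AP = 2051 cm^3/s / 11 cm^2
AP = 186.5 cm^3/s/cm^2

186.5 cm^3/s/cm^2


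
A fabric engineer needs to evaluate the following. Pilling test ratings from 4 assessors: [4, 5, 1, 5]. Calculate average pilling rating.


Formula: Mean = sum / count
Sum = 4 + 5 + 1 + 5 = 15
Mean = 15 / 4 = 3.8

3.8


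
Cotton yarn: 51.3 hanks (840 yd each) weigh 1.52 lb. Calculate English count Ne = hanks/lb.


Formula: Ne = hanks / mass_lb
Substituting: Ne = 51.3 / 1.52
Ne = 33.8

33.8 Ne


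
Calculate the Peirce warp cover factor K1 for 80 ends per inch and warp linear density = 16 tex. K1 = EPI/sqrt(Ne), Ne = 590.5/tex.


Formula: K1 = EPI / sqrt(Ne), with Ne = 590.5 / tex_warp
Step 1: Ne = 590.5 / 16 = 36.906
Step 2: sqrt(Ne) = sqrt(36.906) = 6.075
Step 3: K1 = 80 / 6.075 = 13.2

13.2


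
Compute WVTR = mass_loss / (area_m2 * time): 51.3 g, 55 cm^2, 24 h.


Formula: WVTR = mass_loss / (area * time)
Step 1: Convert area: 55 cm^2 = 0.0055 m^2
Step 2: WVTR = 51.3 g / (0.0055 m^2 * 24 h)
Step 3: WVTR = 51.3 / 0.132 = 388.6 g/m^2/h

388.6 g/m^2/h


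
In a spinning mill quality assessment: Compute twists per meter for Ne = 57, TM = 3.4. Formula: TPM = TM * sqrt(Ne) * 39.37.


Formula: TPM = TM * sqrt(Ne) * 39.37
Step 1: sqrt(Ne) = sqrt(57) = 7.5498
Step 2: TM * sqrt(Ne) = 3.4 * 7.5498 = 25.6693
Step 3: TPM = 25.6693 * 39.37 = 1011 twists/m

1011 twists/m


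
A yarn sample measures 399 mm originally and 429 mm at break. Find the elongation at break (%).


Formula: Elongation (%) = ((L_break - L0) / L0) * 100
Step 1: Extension = 429 - 399 = 30 mm
Step 2: Elongation = (30 / 399) * 100
Step 3: Elongation = 0.075188 * 100 = 7.5188% ≈ 7.5%

7.5%


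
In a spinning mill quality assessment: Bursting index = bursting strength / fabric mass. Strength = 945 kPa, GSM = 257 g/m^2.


Formula: Bursting Index = Bursting Strength / Fabric GSM
BI = 945 kPa / 257 g/m^2
BI = 3.677 kPa/(g/m^2)

3.677 kPa/(g/m^2)


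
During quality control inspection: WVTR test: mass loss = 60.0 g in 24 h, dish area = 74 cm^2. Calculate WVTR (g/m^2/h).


Formula: WVTR = mass_loss / (area * time)
Step 1: Convert area: 74 cm^2 = 0.0074 m^2
Step 2: WVTR = 60.0 g / (0.0074 m^2 * 24 h)
Step 3: WVTR = 60.0 / 0.1776 = 337.8 g/m^2/h

337.8 g/m^2/h


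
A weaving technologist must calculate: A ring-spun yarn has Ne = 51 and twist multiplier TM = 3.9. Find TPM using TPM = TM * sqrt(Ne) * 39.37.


Formula: TPM = TM * sqrt(Ne) * 39.37
Step 1: sqrt(Ne) = sqrt(51) = 7.1414
Step 2: TM * sqrt(Ne) = 3.9 * 7.1414 = 27.8515
Step 3: TPM = 27.8515 * 39.37 = 1097 twists/m

1097 twists/m


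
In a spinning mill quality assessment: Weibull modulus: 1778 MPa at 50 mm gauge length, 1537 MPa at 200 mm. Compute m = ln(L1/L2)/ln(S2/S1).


Formula: m = ln(L1/L2) / ln(S2/S1)
Step 1: ln(L1/L2) = ln(50/200) = -1.38629
Step 2: S2/S1 = 1537/1778 = 0.86445
Step 3: ln(S2/S1) = ln(0.86445) = -0.14566
Step 4: m = -1.38629 / -0.14566 = 9.52

9.52 (Weibull m)


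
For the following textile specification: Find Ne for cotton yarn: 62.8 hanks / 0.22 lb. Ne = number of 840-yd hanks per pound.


Formula: Ne = hanks / mass_lb
Substituting: Ne = 62.8 / 0.22
Ne = 285.5

285.5 Ne


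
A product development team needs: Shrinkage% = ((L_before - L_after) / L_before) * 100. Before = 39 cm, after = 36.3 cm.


Formula: Shrinkage% = ((L_before - L_after) / L_before) * 100
Step 1: Shrinkage = 39 - 36.3 = 2.7 cm
Step 2: Shrinkage% = (2.7 / 39) * 100
Step 3: Shrinkage% = 0.069231 * 100 = 6.9231% ≈ 6.9%

6.9%


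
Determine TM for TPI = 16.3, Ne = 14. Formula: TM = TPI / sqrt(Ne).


Formula: TM = TPI / sqrt(Ne)
Step 1: sqrt(Ne) = sqrt(14) = 3.7417
Step 2: TM = 16.3 / 3.7417 = 4.36

4.36 TM


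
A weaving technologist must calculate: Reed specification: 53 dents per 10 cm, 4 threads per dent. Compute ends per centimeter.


Formula: EPC = (dents per 10 cm * ends per dent) / 10
Step 1: Total ends per 10 cm = 53 * 4 = 212
Step 2: EPC = 212 / 10 = 21.2 ends/cm

21.2 ends/cm


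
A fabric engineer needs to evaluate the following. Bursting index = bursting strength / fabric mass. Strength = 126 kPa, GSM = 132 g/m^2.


Formula: Bursting Index = Bursting Strength / Fabric GSM
BI = 126 kPa / 132 g/m^2
BI = 0.955 kPa/(g/m^2)

0.955 kPa/(g/m^2)


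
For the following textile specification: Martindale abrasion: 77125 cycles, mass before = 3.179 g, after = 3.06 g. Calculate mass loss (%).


Formula: Mass loss% = ((m_before - m_after) / m_before) * 100
Step 1: Mass loss = 3.179 - 3.06 = 0.119 g
Step 2: Ratio = 0.119 / 3.179 = 0.0374332
Step 3: Mass loss% = 0.0374332 * 100 = 3.74332% ≈ 3.74%

3.74%


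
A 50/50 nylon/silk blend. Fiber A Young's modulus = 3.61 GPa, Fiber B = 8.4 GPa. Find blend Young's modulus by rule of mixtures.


Formula: Blend property = (fraction_A * property_A) + (fraction_B * property_B)
Step 1: Contribution A = 50/100 * 3.61 GPa = 1.805 GPa
Step 2: Contribution B = 50/100 * 8.4 GPa = 4.2 GPa
Step 3: Blend Young's modulus = 1.805 + 4.2 = 6.005 GPa

6.005 GPa


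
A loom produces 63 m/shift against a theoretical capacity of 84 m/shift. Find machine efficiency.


Formula: Efficiency% = (Actual output / Theoretical output) * 100
Efficiency% = (63 / 84) * 100
Efficiency% = 0.75 * 100 = 75.0%

75.0%


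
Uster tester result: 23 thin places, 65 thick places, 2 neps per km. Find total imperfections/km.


Formula: Total = thin places + thick places + neps
Total = 23 + 65 + 2
Total = 90 imperfections/km

90 imperfections/km


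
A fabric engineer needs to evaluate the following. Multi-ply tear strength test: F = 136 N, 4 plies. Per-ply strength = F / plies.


Formula: Per-ply strength = Total force / Number of plies
Per-ply = 136 N / 4
Per-ply = 34 N

34 N


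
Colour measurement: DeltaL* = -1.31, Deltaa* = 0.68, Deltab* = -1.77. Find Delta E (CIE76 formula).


Formula: Delta E = sqrt(dL*^2 + da*^2 + db*^2)
Step 1: dL*^2 = (-1.31)^2 = 1.7161
Step 2: da*^2 = 0.68^2 = 0.4624
Step 3: db*^2 = (-1.77)^2 = 3.1329
Step 4: Sum = 1.7161 + 0.4624 + 3.1329 = 5.3114
Step 5: Delta E = sqrt(5.3114) = 2.3

2.3 Delta E


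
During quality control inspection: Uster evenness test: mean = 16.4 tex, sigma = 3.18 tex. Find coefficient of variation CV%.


Formula: CV% = (standard deviation / mean) * 100
Step 1: Ratio = 3.18 / 16.4 = 0.193902
Step 2: CV% = 0.193902 * 100 = 19.3902% ≈ 19.4%

19.4%


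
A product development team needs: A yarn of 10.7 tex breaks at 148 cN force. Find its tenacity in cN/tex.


Formula: Tenacity = Breaking force / Linear density
Tenacity = 148 cN / 10.7 tex
Tenacity = 13.83 cN/tex

13.83 cN/tex


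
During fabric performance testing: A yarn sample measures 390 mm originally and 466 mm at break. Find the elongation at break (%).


Formula: Elongation (%) = ((L_break - L0) / L0) * 100
Step 1: Extension = 466 - 390 = 76 mm
Step 2: Elongation = (76 / 390) * 100
Step 3: Elongation = 0.194872 * 100 = 19.4872% ≈ 19.5%

19.5%


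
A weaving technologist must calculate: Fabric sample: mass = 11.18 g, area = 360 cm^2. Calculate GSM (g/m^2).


Formula: GSM = mass_g / area_m2
Step 1: Convert area: 360 cm^2 = 360 / 10000 = 0.036 m^2
Step 2: GSM = 11.18 g / 0.036 m^2 = 310.6 g/m^2

310.6 g/m^2


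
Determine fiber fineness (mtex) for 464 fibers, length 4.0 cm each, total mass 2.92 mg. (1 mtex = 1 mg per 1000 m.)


Formula: fineness (mtex) = mass (mg) / total length (km) = (mass_mg / total_length_m) * 1000
Step 1: Convert fiber length: 4.0 cm = 0.04 m
Step 2: Total fiber length = 464 * 0.04 = 18.56 m
Step 3: Linear density = 2.92 mg / 18.56 m = 0.1573 mg/m
Step 4: fineness = 0.1573 * 1000 = 157.3 mtex

157.3 mtex


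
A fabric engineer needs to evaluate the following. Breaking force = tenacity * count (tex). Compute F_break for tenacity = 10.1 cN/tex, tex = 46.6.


Formula: Breaking force = Tenacity * Linear density
F = 10.1 cN/tex * 46.6 tex
F = 470.66 cN

470.66 cN


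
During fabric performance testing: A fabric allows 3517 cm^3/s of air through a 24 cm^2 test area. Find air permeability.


Formula: Air Permeability = Airflow / Test Area
AP = 3517 cm^3/s / 24 cm^2
AP = 146.5 cm^3/s/cm^2

146.5 cm^3/s/cm^2


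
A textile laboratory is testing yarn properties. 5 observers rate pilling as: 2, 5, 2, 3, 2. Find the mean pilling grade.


Formula: Mean = sum / count
Sum = 2 + 5 + 2 + 3 + 2 = 14
Mean = 14 / 5 = 2.8

2.8


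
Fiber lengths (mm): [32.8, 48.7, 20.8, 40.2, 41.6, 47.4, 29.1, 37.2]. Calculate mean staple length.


Formula: Mean = sum of lengths / count
Sum = 32.8 + 48.7 + 20.8 + 40.2 + 41.6 + 47.4 + 29.1 + 37.2
Sum = 297.8 mm
Mean = 297.8 / 8 = 37.23 mm

37.23 mm


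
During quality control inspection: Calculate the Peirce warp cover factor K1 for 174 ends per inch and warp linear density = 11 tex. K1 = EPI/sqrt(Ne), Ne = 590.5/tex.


Formula: K1 = EPI / sqrt(Ne), with Ne = 590.5 / tex_warp
Step 1: Ne = 590.5 / 11 = 53.682
Step 2: sqrt(Ne) = sqrt(53.682) = 7.3268
Step 3: K1 = 174 / 7.3268 = 23.7

23.7


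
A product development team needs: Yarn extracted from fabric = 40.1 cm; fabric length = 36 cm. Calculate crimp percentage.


Formula: Crimp% = ((L_yarn - L_fabric) / L_fabric) * 100
Step 1: Extension = 40.1 - 36 = 4.1 cm
Step 2: Crimp% = (4.1 / 36) * 100
Step 3: Crimp% = 0.113889 * 100 = 11.3889% ≈ 11.4%

11.4%


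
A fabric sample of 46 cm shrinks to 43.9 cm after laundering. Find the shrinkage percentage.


Formula: Shrinkage% = ((L_before - L_after) / L_before) * 100
Step 1: Shrinkage = 46 - 43.9 = 2.1 cm
Step 2: Shrinkage% = (2.1 / 46) * 100
Step 3: Shrinkage% = 0.045652 * 100 = 4.5652% ≈ 4.6%

4.6%


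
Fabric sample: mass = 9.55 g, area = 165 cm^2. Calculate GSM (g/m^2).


Formula: GSM = mass_g / area_m2
Step 1: Convert area: 165 cm^2 = 165 / 10000 = 0.0165 m^2
Step 2: GSM = 9.55 g / 0.0165 m^2 = 578.8 g/m^2

578.8 g/m^2


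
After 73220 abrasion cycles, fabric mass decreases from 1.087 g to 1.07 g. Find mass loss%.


Formula: Mass loss% = ((m_before - m_after) / m_before) * 100
Step 1: Mass loss = 1.087 - 1.07 = 0.017 g
Step 2: Ratio = 0.017 / 1.087 = 0.0156394
Step 3: Mass loss% = 0.0156394 * 100 = 1.56394% ≈ 1.56%

1.56%


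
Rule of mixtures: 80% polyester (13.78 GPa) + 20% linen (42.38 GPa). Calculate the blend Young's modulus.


Formula: Blend property = (fraction_A * property_A) + (fraction_B * property_B)
Step 1: Contribution A = 80/100 * 13.78 GPa = 11.024 GPa
Step 2: Contribution B = 20/100 * 42.38 GPa = 8.476 GPa
Step 3: Blend Young's modulus = 11.024 + 8.476 = 19.5 GPa

19.5 GPa


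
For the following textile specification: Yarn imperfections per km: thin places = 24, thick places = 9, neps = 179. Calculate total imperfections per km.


Formula: Total = thin places + thick places + neps
Total = 24 + 9 + 179
Total = 212 imperfections/km

212 imperfections/km


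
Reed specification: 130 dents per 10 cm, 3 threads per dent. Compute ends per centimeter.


Formula: EPC = (dents per 10 cm * ends per dent) / 10
Step 1: Total ends per 10 cm = 130 * 3 = 390
Step 2: EPC = 390 / 10 = 39.0 ends/cm

39.0 ends/cm


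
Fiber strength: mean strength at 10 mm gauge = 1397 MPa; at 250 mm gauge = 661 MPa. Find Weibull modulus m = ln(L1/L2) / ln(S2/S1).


Formula: m = ln(L1/L2) / ln(S2/S1)
Step 1: ln(L1/L2) = ln(10/250) = -3.21888
Step 2: S2/S1 = 661/1397 = 0.47316
Step 3: ln(S2/S1) = ln(0.47316) = -0.74832
Step 4: m = -3.21888 / -0.74832 = 4.30

4.30 (Weibull m)


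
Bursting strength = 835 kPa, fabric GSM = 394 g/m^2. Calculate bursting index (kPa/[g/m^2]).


Formula: Bursting Index = Bursting Strength / Fabric GSM
BI = 835 kPa / 394 g/m^2
BI = 2.119 kPa/(g/m^2)

2.119 kPa/(g/m^2)


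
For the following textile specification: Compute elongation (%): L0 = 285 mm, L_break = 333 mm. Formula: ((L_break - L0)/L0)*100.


Formula: Elongation (%) = ((L_break - L0) / L0) * 100
Step 1: Extension = 333 - 285 = 48 mm
Step 2: Elongation = (48 / 285) * 100
Step 3: Elongation = 0.168421 * 100 = 16.8421% ≈ 16.8%

16.8%


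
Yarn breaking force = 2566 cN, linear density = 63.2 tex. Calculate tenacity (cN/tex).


Formula: Tenacity = Breaking force / Linear density
Tenacity = 2566 cN / 63.2 tex
Tenacity = 40.60 cN/tex

40.60 cN/tex


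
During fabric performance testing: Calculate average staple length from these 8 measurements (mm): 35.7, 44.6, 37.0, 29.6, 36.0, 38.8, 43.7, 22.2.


Formula: Mean = sum of lengths / count
Sum = 35.7 + 44.6 + 37.0 + 29.6 + 36.0 + 38.8 + 43.7 + 22.2
Sum = 287.6 mm
Mean = 287.6 / 8 = 35.95 mm

35.95 mm


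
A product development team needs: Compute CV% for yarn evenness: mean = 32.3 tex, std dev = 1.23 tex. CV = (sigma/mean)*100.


Formula: CV% = (standard deviation / mean) * 100
Step 1: Ratio = 1.23 / 32.3 = 0.03808
Step 2: CV% = 0.03808 * 100 = 3.808% ≈ 3.8%

3.8%


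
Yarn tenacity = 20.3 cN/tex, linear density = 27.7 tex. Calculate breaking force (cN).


Formula: Breaking force = Tenacity * Linear density
F = 20.3 cN/tex * 27.7 tex
F = 562.31 cN

562.31 cN


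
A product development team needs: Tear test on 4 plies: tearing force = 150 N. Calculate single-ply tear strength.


Formula: Per-ply strength = Total force / Number of plies
Per-ply = 150 N / 4
Per-ply = 37.5 N

37.5 N


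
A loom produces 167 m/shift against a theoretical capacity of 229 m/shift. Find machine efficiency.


Formula: Efficiency% = (Actual output / Theoretical output) * 100
Efficiency% = (167 / 229) * 100
Efficiency% = 0.729258 * 100 = 72.9258% ≈ 72.9%

72.9%


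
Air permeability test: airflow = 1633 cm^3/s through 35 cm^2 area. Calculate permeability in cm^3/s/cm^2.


Formula: Air Permeability = Airflow / Test Area
AP = 1633 cm^3/s / 35 cm^2
AP = 46.7 cm^3/s/cm^2

46.7 cm^3/s/cm^2


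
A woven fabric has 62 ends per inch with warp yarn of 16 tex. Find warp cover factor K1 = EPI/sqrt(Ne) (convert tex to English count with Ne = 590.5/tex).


Formula: K1 = EPI / sqrt(Ne), with Ne = 590.5 / tex_warp
Step 1: Ne = 590.5 / 16 = 36.906
Step 2: sqrt(Ne) = sqrt(36.906) = 6.075
Step 3: K1 = 62 / 6.075 = 10.2

10.2


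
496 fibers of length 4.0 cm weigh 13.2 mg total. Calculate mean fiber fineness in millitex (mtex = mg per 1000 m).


Formula: fineness (mtex) = mass (mg) / total length (km) = (mass_mg / total_length_m) * 1000
Step 1: Convert fiber length: 4.0 cm = 0.04 m
Step 2: Total fiber length = 496 * 0.04 = 19.84 m
Step 3: Linear density = 13.2 mg / 19.84 m = 0.6653 mg/m
Step 4: fineness = 0.6653 * 1000 = 665.3 mtex

665.3 mtex


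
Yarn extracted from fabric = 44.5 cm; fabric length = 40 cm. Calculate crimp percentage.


Formula: Crimp% = ((L_yarn - L_fabric) / L_fabric) * 100
Step 1: Extension = 44.5 - 40 = 4.5 cm
Step 2: Crimp% = (4.5 / 40) * 100
Step 3: Crimp% = 0.1125 * 100 = 11.25% ≈ 11.3%

11.3%


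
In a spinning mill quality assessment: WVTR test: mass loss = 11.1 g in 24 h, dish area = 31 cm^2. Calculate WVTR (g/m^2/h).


Formula: WVTR = mass_loss / (area * time)
Step 1: Convert area: 31 cm^2 = 0.0031 m^2
Step 2: WVTR = 11.1 g / (0.0031 m^2 * 24 h)
Step 3: WVTR = 11.1 / 0.0744 = 149.2 g/m^2/h

149.2 g/m^2/h


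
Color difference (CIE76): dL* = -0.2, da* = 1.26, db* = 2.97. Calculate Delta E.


Formula: Delta E = sqrt(dL*^2 + da*^2 + db*^2)
Step 1: dL*^2 = (-0.2)^2 = 0.04
Step 2: da*^2 = 1.26^2 = 1.5876
Step 3: db*^2 = 2.97^2 = 8.8209
Step 4: Sum = 0.04 + 1.5876 + 8.8209 = 10.4485
Step 5: Delta E = sqrt(10.4485) = 3.23

3.23 Delta E


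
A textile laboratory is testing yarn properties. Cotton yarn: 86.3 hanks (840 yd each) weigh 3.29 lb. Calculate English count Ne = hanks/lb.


Formula: Ne = hanks / mass_lb
Substituting: Ne = 86.3 / 3.29
Ne = 26.2

26.2 Ne


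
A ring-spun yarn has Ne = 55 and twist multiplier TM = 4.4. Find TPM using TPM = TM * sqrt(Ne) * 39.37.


Formula: TPM = TM * sqrt(Ne) * 39.37
Step 1: sqrt(Ne) = sqrt(55) = 7.4162
Step 2: TM * sqrt(Ne) = 4.4 * 7.4162 = 32.6313
Step 3: TPM = 32.6313 * 39.37 = 1285 twists/m

1285 twists/m


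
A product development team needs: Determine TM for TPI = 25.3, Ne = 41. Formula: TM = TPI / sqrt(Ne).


Formula: TM = TPI / sqrt(Ne)
Step 1: sqrt(Ne) = sqrt(41) = 6.4031
Step 2: TM = 25.3 / 6.4031 = 3.95

3.95 TM


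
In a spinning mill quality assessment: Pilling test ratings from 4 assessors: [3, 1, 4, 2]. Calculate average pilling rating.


Formula: Mean = sum / count
Sum = 3 + 1 + 4 + 2 = 10
Mean = 10 / 4 = 2.5

2.5


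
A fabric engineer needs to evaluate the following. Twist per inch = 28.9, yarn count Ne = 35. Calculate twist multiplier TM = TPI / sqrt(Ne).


Formula: TM = TPI / sqrt(Ne)
Step 1: sqrt(Ne) = sqrt(35) = 5.9161
Step 2: TM = 28.9 / 5.9161 = 4.88

4.88 TM


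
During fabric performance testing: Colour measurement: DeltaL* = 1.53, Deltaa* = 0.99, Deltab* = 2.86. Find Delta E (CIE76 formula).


Formula: Delta E = sqrt(dL*^2 + da*^2 + db*^2)
Step 1: dL*^2 = 1.53^2 = 2.3409
Step 2: da*^2 = 0.99^2 = 0.9801
Step 3: db*^2 = 2.86^2 = 8.1796
Step 4: Sum = 2.3409 + 0.9801 + 8.1796 = 11.5006
Step 5: Delta E = sqrt(11.5006) = 3.39

3.39 Delta E


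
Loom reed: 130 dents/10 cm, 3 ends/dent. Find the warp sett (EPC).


Formula: EPC = (dents per 10 cm * ends per dent) / 10
Step 1: Total ends per 10 cm = 130 * 3 = 390
Step 2: EPC = 390 / 10 = 39.0 ends/cm

39.0 ends/cm


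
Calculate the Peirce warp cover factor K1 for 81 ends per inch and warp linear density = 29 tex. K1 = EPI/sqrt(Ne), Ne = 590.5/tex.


Formula: K1 = EPI / sqrt(Ne), with Ne = 590.5 / tex_warp
Step 1: Ne = 590.5 / 29 = 20.362
Step 2: sqrt(Ne) = sqrt(20.362) = 4.5124
Step 3: K1 = 81 / 4.5124 = 18.0

18.0


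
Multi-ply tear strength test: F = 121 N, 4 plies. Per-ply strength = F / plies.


Formula: Per-ply strength = Total force / Number of plies
Per-ply = 121 N / 4
Per-ply = 30.25 N

30.25 N


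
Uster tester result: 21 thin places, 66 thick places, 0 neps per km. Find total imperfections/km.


Formula: Total = thin places + thick places + neps
Total = 21 + 66 + 0
Total = 87 imperfections/km

87 imperfections/km


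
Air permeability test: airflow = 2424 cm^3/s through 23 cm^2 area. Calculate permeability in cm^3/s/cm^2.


Formula: Air Permeability = Airflow / Test Area
AP = 2424 cm^3/s / 23 cm^2
AP = 105.4 cm^3/s/cm^2

105.4 cm^3/s/cm^2


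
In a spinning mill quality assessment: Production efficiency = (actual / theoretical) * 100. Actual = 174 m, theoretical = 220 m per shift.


Formula: Efficiency% = (Actual output / Theoretical output) * 100
Efficiency% = (174 / 220) * 100
Efficiency% = 0.790909 * 100 = 79.0909% ≈ 79.1%

79.1%


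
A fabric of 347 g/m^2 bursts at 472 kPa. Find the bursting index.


Formula: Bursting Index = Bursting Strength / Fabric GSM
BI = 472 kPa / 347 g/m^2
BI = 1.360 kPa/(g/m^2)

1.360 kPa/(g/m^2)


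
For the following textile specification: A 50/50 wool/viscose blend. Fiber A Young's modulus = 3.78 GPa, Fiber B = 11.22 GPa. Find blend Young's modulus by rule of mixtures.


Formula: Blend property = (fraction_A * property_A) + (fraction_B * property_B)
Step 1: Contribution A = 50/100 * 3.78 GPa = 1.89 GPa
Step 2: Contribution B = 50/100 * 11.22 GPa = 5.61 GPa
Step 3: Blend Young's modulus = 1.89 + 5.61 = 7.5 GPa

7.5 GPa


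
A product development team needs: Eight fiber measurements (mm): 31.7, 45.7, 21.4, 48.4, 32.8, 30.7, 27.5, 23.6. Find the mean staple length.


Formula: Mean = sum of lengths / count
Sum = 31.7 + 45.7 + 21.4 + 48.4 + 32.8 + 30.7 + 27.5 + 23.6
Sum = 261.8 mm
Mean = 261.8 / 8 = 32.73 mm

32.73 mm


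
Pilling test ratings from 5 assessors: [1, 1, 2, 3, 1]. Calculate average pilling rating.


Formula: Mean = sum / count
Sum = 1 + 1 + 2 + 3 + 1 = 8
Mean = 8 / 5 = 1.6

1.6


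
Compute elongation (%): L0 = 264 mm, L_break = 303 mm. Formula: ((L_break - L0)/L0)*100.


Formula: Elongation (%) = ((L_break - L0) / L0) * 100
Step 1: Extension = 303 - 264 = 39 mm
Step 2: Elongation = (39 / 264) * 100
Step 3: Elongation = 0.147727 * 100 = 14.7727% ≈ 14.8%

14.8%


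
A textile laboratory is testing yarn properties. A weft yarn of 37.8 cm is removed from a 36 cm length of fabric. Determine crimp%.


Formula: Crimp% = ((L_yarn - L_fabric) / L_fabric) * 100
Step 1: Extension = 37.8 - 36 = 1.8 cm
Step 2: Crimp% = (1.8 / 36) * 100
Step 3: Crimp% = 0.05 * 100 = 5.0%

5.0%


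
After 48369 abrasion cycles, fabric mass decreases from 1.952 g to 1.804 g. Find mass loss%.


Formula: Mass loss% = ((m_before - m_after) / m_before) * 100
Step 1: Mass loss = 1.952 - 1.804 = 0.148 g
Step 2: Ratio = 0.148 / 1.952 = 0.0758197
Step 3: Mass loss% = 0.0758197 * 100 = 7.58197% ≈ 7.58%

7.58%


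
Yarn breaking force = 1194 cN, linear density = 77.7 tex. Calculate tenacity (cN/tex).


Formula: Tenacity = Breaking force / Linear density
Tenacity = 1194 cN / 77.7 tex
Tenacity = 15.37 cN/tex

15.37 cN/tex


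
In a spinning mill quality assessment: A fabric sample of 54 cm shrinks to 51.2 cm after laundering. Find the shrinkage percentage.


Formula: Shrinkage% = ((L_before - L_after) / L_before) * 100
Step 1: Shrinkage = 54 - 51.2 = 2.8 cm
Step 2: Shrinkage% = (2.8 / 54) * 100
Step 3: Shrinkage% = 0.051852 * 100 = 5.1852% ≈ 5.2%

5.2%


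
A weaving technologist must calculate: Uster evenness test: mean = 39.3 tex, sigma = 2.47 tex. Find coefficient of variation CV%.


Formula: CV% = (standard deviation / mean) * 100
Step 1: Ratio = 2.47 / 39.3 = 0.06285
Step 2: CV% = 0.06285 * 100 = 6.285% ≈ 6.3%

6.3%


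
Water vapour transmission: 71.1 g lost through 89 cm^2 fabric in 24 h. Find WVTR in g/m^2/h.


Formula: WVTR = mass_loss / (area * time)
Step 1: Convert area: 89 cm^2 = 0.0089 m^2
Step 2: WVTR = 71.1 g / (0.0089 m^2 * 24 h)
Step 3: WVTR = 71.1 / 0.2136 = 332.9 g/m^2/h

332.9 g/m^2/h


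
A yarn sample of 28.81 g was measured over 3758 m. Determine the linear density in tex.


Formula: Tex = (mass_g / length_m) * 1000
Substituting: Tex = (28.81 / 3758) * 1000
Intermediate: 28.81 / 3758 = 0.00766631 g/m
Tex = 0.00766631 * 1000 = 7.67 tex

7.67 tex


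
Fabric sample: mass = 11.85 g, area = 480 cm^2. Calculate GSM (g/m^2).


Formula: GSM = mass_g / area_m2
Step 1: Convert area: 480 cm^2 = 480 / 10000 = 0.048 m^2
Step 2: GSM = 11.85 g / 0.048 m^2 = 246.9 g/m^2

246.9 g/m^2


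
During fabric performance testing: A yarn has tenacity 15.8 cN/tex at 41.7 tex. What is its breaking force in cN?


Formula: Breaking force = Tenacity * Linear density
F = 15.8 cN/tex * 41.7 tex
F = 658.86 cN

658.86 cN


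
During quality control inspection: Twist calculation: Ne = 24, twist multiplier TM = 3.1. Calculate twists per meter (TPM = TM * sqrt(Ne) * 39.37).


Formula: TPM = TM * sqrt(Ne) * 39.37
Step 1: sqrt(Ne) = sqrt(24) = 4.899
Step 2: TM * sqrt(Ne) = 3.1 * 4.899 = 15.1869
Step 3: TPM = 15.1869 * 39.37 = 598 twists/m

598 twists/m


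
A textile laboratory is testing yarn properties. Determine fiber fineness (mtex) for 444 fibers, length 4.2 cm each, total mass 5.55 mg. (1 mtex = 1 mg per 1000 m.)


Formula: fineness (mtex) = mass (mg) / total length (km) = (mass_mg / total_length_m) * 1000
Step 1: Convert fiber length: 4.2 cm = 0.042 m
Step 2: Total fiber length = 444 * 0.042 = 18.648 m
Step 3: Linear density = 5.55 mg / 18.648 m = 0.2976 mg/m
Step 4: fineness = 0.2976 * 1000 = 297.6 mtex

297.6 mtex


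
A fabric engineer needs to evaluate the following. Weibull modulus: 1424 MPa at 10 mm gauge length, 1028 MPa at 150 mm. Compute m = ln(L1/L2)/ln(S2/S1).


Formula: m = ln(L1/L2) / ln(S2/S1)
Step 1: ln(L1/L2) = ln(10/150) = -2.70805
Step 2: S2/S1 = 1028/1424 = 0.72191
Step 3: ln(S2/S1) = ln(0.72191) = -0.32585
Step 4: m = -2.70805 / -0.32585 = 8.31

8.31 (Weibull m)


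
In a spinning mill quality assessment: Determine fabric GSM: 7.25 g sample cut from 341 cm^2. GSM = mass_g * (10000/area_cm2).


Formula: GSM = mass_g / area_m2
Step 1: Convert area: 341 cm^2 = 341 / 10000 = 0.0341 m^2
Step 2: GSM = 7.25 g / 0.0341 m^2 = 212.6 g/m^2

212.6 g/m^2


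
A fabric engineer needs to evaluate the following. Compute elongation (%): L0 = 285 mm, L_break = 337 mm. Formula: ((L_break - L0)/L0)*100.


Formula: Elongation (%) = ((L_break - L0) / L0) * 100
Step 1: Extension = 337 - 285 = 52 mm
Step 2: Elongation = (52 / 285) * 100
Step 3: Elongation = 0.182456 * 100 = 18.2456% ≈ 18.2%

18.2%


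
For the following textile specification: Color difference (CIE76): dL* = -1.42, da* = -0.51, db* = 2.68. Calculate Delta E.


Formula: Delta E = sqrt(dL*^2 + da*^2 + db*^2)
Step 1: dL*^2 = (-1.42)^2 = 2.0164
Step 2: da*^2 = (-0.51)^2 = 0.2601
Step 3: db*^2 = 2.68^2 = 7.1824
Step 4: Sum = 2.0164 + 0.2601 + 7.1824 = 9.4589
Step 5: Delta E = sqrt(9.4589) = 3.08

3.08 Delta E


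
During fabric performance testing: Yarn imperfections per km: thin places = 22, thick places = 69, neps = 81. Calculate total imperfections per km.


Formula: Total = thin places + thick places + neps
Total = 22 + 69 + 81
Total = 172 imperfections/km

172 imperfections/km


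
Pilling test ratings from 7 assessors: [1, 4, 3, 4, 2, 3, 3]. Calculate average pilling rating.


Formula: Mean = sum / count
Sum = 1 + 4 + 3 + 4 + 2 + 3 + 3 = 20
Mean = 20 / 7 = 2.9

2.9


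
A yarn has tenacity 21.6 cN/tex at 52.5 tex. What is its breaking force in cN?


Formula: Breaking force = Tenacity * Linear density
F = 21.6 cN/tex * 52.5 tex
F = 1134.00 cN

1134.00 cN


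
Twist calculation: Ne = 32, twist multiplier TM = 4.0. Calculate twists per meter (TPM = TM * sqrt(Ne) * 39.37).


Formula: TPM = TM * sqrt(Ne) * 39.37
Step 1: sqrt(Ne) = sqrt(32) = 5.6569
Step 2: TM * sqrt(Ne) = 4.0 * 5.6569 = 22.6276
Step 3: TPM = 22.6276 * 39.37 = 891 twists/m

891 twists/m


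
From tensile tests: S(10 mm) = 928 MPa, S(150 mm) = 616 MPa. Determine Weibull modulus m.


Formula: m = ln(L1/L2) / ln(S2/S1)
Step 1: ln(L1/L2) = ln(10/150) = -2.70805
Step 2: S2/S1 = 616/928 = 0.66379
Step 3: ln(S2/S1) = ln(0.66379) = -0.40979
Step 4: m = -2.70805 / -0.40979 = 6.61

6.61 (Weibull m)


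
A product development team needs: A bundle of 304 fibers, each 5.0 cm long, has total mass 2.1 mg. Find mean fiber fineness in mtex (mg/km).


Formula: fineness (mtex) = mass (mg) / total length (km) = (mass_mg / total_length_m) * 1000
Step 1: Convert fiber length: 5.0 cm = 0.05 m
Step 2: Total fiber length = 304 * 0.05 = 15.2 m
Step 3: Linear density = 2.1 mg / 15.2 m = 0.1382 mg/m
Step 4: fineness = 0.1382 * 1000 = 138.2 mtex

138.2 mtex


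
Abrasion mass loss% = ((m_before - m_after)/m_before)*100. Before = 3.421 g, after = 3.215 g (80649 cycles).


Formula: Mass loss% = ((m_before - m_after) / m_before) * 100
Step 1: Mass loss = 3.421 - 3.215 = 0.206 g
Step 2: Ratio = 0.206 / 3.421 = 0.0602163
Step 3: Mass loss% = 0.0602163 * 100 = 6.02163% ≈ 6.02%

6.02%


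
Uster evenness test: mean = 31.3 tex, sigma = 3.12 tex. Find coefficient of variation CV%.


Formula: CV% = (standard deviation / mean) * 100
Step 1: Ratio = 3.12 / 31.3 = 0.099681
Step 2: CV% = 0.099681 * 100 = 9.9681% ≈ 10.0%

10.0%


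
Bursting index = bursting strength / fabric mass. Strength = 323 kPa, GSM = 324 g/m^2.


Formula: Bursting Index = Bursting Strength / Fabric GSM
BI = 323 kPa / 324 g/m^2
BI = 0.997 kPa/(g/m^2)

0.997 kPa/(g/m^2)


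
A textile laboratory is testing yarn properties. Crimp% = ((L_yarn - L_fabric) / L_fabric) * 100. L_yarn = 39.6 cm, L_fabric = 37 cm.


Formula: Crimp% = ((L_yarn - L_fabric) / L_fabric) * 100
Step 1: Extension = 39.6 - 37 = 2.6 cm
Step 2: Crimp% = (2.6 / 37) * 100
Step 3: Crimp% = 0.07027 * 100 = 7.027% ≈ 7.0%

7.0%


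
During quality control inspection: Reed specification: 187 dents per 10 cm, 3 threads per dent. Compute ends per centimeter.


Formula: EPC = (dents per 10 cm * ends per dent) / 10
Step 1: Total ends per 10 cm = 187 * 3 = 561
Step 2: EPC = 561 / 10 = 56.1 ends/cm

56.1 ends/cm


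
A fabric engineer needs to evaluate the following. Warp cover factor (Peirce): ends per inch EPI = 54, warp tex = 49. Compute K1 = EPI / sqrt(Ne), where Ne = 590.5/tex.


Formula: K1 = EPI / sqrt(Ne), with Ne = 590.5 / tex_warp
Step 1: Ne = 590.5 / 49 = 12.051
Step 2: sqrt(Ne) = sqrt(12.051) = 3.4715
Step 3: K1 = 54 / 3.4715 = 15.6

15.6


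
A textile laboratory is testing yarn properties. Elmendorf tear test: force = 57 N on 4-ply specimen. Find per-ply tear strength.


Formula: Per-ply strength = Total force / Number of plies
Per-ply = 57 N / 4
Per-ply = 14.25 N

14.25 N


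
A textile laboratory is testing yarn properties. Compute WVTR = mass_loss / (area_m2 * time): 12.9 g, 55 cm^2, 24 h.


Formula: WVTR = mass_loss / (area * time)
Step 1: Convert area: 55 cm^2 = 0.0055 m^2
Step 2: WVTR = 12.9 g / (0.0055 m^2 * 24 h)
Step 3: WVTR = 12.9 / 0.132 = 97.7 g/m^2/h

97.7 g/m^2/h


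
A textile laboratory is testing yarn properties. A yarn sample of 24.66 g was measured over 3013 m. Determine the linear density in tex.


Formula: Tex = (mass_g / length_m) * 1000
Substituting: Tex = (24.66 / 3013) * 1000
Intermediate: 24.66 / 3013 = 0.00818453 g/m
Tex = 0.00818453 * 1000 = 8.18 tex

8.18 tex
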